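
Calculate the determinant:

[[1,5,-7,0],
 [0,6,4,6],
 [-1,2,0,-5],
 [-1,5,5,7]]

Expand along row 1 (it has 1 zero):
  + (1) · M_11   where M_11 = det([6 4 6; 2 0 -5; 5 5 7]) = 54
  − (5) · M_12   where M_12 = det([0 4 6; -1 0 -5; -1 5 7]) = 18
  + (-7) · M_13   where M_13 = det([0 6 6; -1 2 -5; -1 5 7]) = 54
det = (+1)·(1)·(54) + (-1)·(5)·(18) + (+1)·(-7)·(54) = -414

-414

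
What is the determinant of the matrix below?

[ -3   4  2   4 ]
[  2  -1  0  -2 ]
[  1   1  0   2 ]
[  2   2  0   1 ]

Expand along column 3 (it has 3 zeros):
  + (2) · M_13   where M_13 = det([2 -1 -2; 1 1 2; 2 2 1]) = -9
det = (+1)·(2)·(-9) = -18

The determinant is -18.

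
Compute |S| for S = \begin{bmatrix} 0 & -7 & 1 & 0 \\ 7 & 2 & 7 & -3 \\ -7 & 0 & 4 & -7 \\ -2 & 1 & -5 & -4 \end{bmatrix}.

-4046

Expand along row 1 (it has 2 zeros):
  − (-7) · M_12   where M_12 = det([7 7 -3; -7 4 -7; -2 -5 -4]) = -584
  + (1) · M_13   where M_13 = det([7 2 -3; -7 0 -7; -2 1 -4]) = 42
det = (-1)·(-7)·(-584) + (+1)·(1)·(42) = -4046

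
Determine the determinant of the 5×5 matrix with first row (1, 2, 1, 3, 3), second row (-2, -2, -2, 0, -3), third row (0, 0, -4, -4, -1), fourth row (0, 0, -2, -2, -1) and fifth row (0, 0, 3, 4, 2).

-4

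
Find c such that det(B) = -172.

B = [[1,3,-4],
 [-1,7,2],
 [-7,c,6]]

c = 3

Expanding along the row containing c, det(B) is linear in c: det(B) = (2)·c + (-178).
Set (2)·c + (-178) = -172  ⇒  (2)·c = 6  ⇒  c = 3.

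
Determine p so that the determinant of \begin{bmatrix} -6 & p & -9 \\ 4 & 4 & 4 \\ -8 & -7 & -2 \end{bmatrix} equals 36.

Expanding along the column containing p, det(B) is linear in p: det(B) = (-24)·p + (-156).
Set (-24)·p + (-156) = 36  ⇒  (-24)·p = 192  ⇒  p = -8.

-8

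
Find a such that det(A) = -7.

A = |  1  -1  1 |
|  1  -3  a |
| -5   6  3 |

-8

Expanding along the column containing a, det(A) is linear in a: det(A) = (-1)·a + (-15).
Set (-1)·a + (-15) = -7  ⇒  (-1)·a = 8  ⇒  a = -8.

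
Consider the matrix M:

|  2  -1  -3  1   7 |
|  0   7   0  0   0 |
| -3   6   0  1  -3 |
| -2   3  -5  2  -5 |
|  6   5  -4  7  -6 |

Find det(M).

det(M) = -6538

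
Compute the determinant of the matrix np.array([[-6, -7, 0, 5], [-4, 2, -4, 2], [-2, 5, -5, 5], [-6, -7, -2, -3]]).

-576

Expand along row 1 (it has 1 zero):
  + (-6) · M_11   where M_11 = det([2 -4 2; 5 -5 5; -7 -2 -3]) = 40
  − (-7) · M_12   where M_12 = det([-4 -4 2; -2 -5 5; -6 -2 -3]) = -8
  − (5) · M_14   where M_14 = det([-4 2 -4; -2 5 -5; -6 -7 -2]) = 56
det = (+1)·(-6)·(40) + (-1)·(-7)·(-8) + (-1)·(5)·(56) = -576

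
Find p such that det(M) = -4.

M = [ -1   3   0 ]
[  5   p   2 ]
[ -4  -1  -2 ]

-4

Expanding along the row containing p, det(M) is linear in p: det(M) = (2)·p + (4).
Set (2)·p + (4) = -4  ⇒  (2)·p = -8  ⇒  p = -4.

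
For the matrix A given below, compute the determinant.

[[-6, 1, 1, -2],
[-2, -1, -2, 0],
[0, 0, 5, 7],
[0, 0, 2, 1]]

The determinant is -72.

A is block upper-triangular with a 2×2 block and a 2×2 block on the diagonal, so its determinant equals the product of the determinants of the diagonal blocks.
det of the 2×2 block = 8
det of the 2×2 block = -9
det = (8)·(-9) = -72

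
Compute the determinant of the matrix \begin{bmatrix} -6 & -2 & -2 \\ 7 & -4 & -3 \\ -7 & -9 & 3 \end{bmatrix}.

Expand along row 1:
  + (-6) · |-4 -3; -9 3| = (-6)·(-12 − 27) = 234
  − (-2) · |7 -3; -7 3| = −(-2)·(21 − 21) = 0
  + (-2) · |7 -4; -7 -9| = (-2)·(-63 − 28) = 182
Sum: (234) + (0) + (182) = 416

416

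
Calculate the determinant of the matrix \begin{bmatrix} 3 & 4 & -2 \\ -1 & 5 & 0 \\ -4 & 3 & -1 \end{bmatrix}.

-53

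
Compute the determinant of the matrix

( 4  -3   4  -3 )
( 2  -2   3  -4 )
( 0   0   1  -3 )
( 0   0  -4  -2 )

The matrix is block upper-triangular with a 2×2 block and a 2×2 block on the diagonal, so its determinant equals the product of the determinants of the diagonal blocks.
det of the 2×2 block = -2
det of the 2×2 block = -14
det = (-2)·(-14) = 28

The determinant is 28.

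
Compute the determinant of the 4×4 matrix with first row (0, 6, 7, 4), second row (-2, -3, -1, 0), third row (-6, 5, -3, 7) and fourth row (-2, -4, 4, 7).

Expand along row 1 (it has 1 zero):
  − (6) · M_12   where M_12 = det([-2 -1 0; -6 -3 7; -2 4 7]) = 70
  + (7) · M_13   where M_13 = det([-2 -3 0; -6 5 7; -2 -4 7]) = -210
  − (4) · M_14   where M_14 = det([-2 -3 -1; -6 5 -3; -2 -4 4]) = -140
det = (-1)·(6)·(70) + (+1)·(7)·(-210) + (-1)·(4)·(-140) = -1330

-1330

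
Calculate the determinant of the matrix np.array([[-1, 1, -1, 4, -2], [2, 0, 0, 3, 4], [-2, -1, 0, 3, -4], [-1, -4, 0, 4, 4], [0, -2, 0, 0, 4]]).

The determinant is -4.

Expand along column 3 (it has 4 zeros):
  + (-1) · M_13   where M_13 = det([2 0 3 4; -2 -1 3 -4; -1 -4 4 4; 0 -2 0 4]) = 4
det = (+1)·(-1)·(4) = -4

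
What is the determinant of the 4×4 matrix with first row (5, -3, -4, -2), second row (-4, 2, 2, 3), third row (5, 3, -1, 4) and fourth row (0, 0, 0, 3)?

Expand along row 4 (it has 3 zeros):
  + (3) · M_44   where M_44 = det([5 -3 -4; -4 2 2; 5 3 -1]) = 30
det = (+1)·(3)·(30) = 90

The determinant is 90.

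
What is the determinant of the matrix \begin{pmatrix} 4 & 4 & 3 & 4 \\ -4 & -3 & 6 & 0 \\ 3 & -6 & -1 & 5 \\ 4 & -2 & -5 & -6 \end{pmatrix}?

Expand along row 2 (it has 1 zero):
  − (-4) · M_21   where M_21 = det([4 3 4; -6 -1 5; -2 -5 -6]) = 98
  + (-3) · M_22   where M_22 = det([4 3 4; 3 -1 5; 4 -5 -6]) = 194
  − (6) · M_23   where M_23 = det([4 4 4; 3 -6 5; 4 -2 -6]) = 408
det = (-1)·(-4)·(98) + (+1)·(-3)·(194) + (-1)·(6)·(408) = -2638

-2638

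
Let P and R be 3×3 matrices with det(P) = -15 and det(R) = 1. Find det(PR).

det(PR) = det(P)·det(R) = (-15)·(1) = -15

-15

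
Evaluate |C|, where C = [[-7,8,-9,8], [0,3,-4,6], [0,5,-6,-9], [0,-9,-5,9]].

Expand along column 1 (it has 3 zeros):
  + (-7) · M_11   where M_11 = det([3 -4 6; 5 -6 -9; -9 -5 9]) = -915
det = (+1)·(-7)·(-915) = 6405

|C| = 6405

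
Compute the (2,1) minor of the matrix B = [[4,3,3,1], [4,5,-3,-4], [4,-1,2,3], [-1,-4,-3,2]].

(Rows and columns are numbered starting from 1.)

20

Delete row 2 and column 1; the remaining 3×3 submatrix is [3 3 1; -1 2 3; -4 -3 2].
Its determinant is 20.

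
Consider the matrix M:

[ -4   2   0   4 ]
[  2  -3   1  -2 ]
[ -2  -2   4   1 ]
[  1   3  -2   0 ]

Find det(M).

18

Expand along row 1 (it has 1 zero):
  + (-4) · M_11   where M_11 = det([-3 1 -2; -2 4 1; 3 -2 0]) = 13
  − (2) · M_12   where M_12 = det([2 1 -2; -2 4 1; 1 -2 0]) = 5
  − (4) · M_14   where M_14 = det([2 -3 1; -2 -2 4; 1 3 -2]) = -20
det = (+1)·(-4)·(13) + (-1)·(2)·(5) + (-1)·(4)·(-20) = 18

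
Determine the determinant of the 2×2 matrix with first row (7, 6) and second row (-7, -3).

The determinant is 21.

det = 7·(-3) − 6·(-7) = -21 − (-42) = 21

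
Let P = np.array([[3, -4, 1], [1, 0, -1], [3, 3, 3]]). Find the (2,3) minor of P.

Delete row 2 and column 3; the remaining 2×2 submatrix is [3 -4; 3 3].
Its determinant is 3·3 − (-4)·3 = 21.

The minor is 21.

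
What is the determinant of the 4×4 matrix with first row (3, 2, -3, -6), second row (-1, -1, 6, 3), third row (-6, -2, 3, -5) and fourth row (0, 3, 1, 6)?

-911

Expand along row 4 (it has 1 zero):
  + (3) · M_42   where M_42 = det([3 -3 -6; -1 6 3; -6 3 -5]) = -246
  − (1) · M_43   where M_43 = det([3 2 -6; -1 -1 3; -6 -2 -5]) = 11
  + (6) · M_44   where M_44 = det([3 2 -3; -1 -1 6; -6 -2 3]) = -27
det = (+1)·(3)·(-246) + (-1)·(1)·(11) + (+1)·(6)·(-27) = -911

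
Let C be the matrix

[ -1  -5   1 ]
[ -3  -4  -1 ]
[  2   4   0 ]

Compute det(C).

det(C) = 2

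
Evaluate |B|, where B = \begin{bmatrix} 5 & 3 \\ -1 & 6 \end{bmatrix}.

The determinant is 33.

det(B) = 5·6 − 3·(-1) = 30 − (-3) = 33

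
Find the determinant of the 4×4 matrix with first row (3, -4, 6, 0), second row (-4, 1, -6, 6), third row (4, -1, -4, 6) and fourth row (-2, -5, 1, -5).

-1802

Expand along row 1 (it has 1 zero):
  + (3) · M_11   where M_11 = det([1 -6 6; -1 -4 6; -5 1 -5]) = 98
  − (-4) · M_12   where M_12 = det([-4 -6 6; 4 -4 6; -2 1 -5]) = -128
  + (6) · M_13   where M_13 = det([-4 1 6; 4 -1 6; -2 -5 -5]) = -264
det = (+1)·(3)·(98) + (-1)·(-4)·(-128) + (+1)·(6)·(-264) = -1802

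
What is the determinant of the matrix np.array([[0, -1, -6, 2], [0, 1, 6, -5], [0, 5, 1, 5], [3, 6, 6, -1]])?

Expand along column 1 (it has 3 zeros):
  − (3) · M_41   where M_41 = det([-1 -6 2; 1 6 -5; 5 1 5]) = 87
det = (-1)·(3)·(87) = -261

-261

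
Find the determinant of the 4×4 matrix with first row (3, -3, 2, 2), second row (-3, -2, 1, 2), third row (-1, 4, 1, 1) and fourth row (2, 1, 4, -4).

425

Expand along row 1:
  + (3) · M_11   where M_11 = det([-2 1 2; 4 1 1; 1 4 -4]) = 63
  − (-3) · M_12   where M_12 = det([-3 1 2; -1 1 1; 2 4 -4]) = 10
  + (2) · M_13   where M_13 = det([-3 -2 2; -1 4 1; 2 1 -4]) = 37
  − (2) · M_14   where M_14 = det([-3 -2 1; -1 4 1; 2 1 4]) = -66
det = (+1)·(3)·(63) + (-1)·(-3)·(10) + (+1)·(2)·(37) + (-1)·(2)·(-66) = 425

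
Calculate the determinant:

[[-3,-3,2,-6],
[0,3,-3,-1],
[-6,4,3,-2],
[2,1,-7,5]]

-854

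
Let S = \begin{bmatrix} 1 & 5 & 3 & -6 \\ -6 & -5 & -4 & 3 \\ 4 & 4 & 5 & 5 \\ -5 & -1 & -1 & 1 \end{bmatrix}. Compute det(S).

det(S) = 21

Expand along row 1:
  + (1) · M_11   where M_11 = det([-5 -4 3; 4 5 5; -1 -1 1]) = -11
  − (5) · M_12   where M_12 = det([-6 -4 3; 4 5 5; -5 -1 1]) = 119
  + (3) · M_13   where M_13 = det([-6 -5 3; 4 4 5; -5 -1 1]) = 139
  − (-6) · M_14   where M_14 = det([-6 -5 -4; 4 4 5; -5 -1 -1]) = 35
det = (+1)·(1)·(-11) + (-1)·(5)·(119) + (+1)·(3)·(139) + (-1)·(-6)·(35) = 21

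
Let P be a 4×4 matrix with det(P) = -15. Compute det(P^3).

-3375

det(P^3) = (det P)^3 = (-15)^3 = -3375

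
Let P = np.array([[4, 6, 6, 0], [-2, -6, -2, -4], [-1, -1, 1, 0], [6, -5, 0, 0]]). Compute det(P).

-488

Expand along column 4 (it has 3 zeros):
  + (-4) · M_24   where M_24 = det([4 6 6; -1 -1 1; 6 -5 0]) = 122
det = (+1)·(-4)·(122) = -488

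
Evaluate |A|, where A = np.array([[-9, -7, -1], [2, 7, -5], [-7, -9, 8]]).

Expand along row 1:
  + (-9) · |7 -5; -9 8| = (-9)·(56 − 45) = -99
  − (-7) · |2 -5; -7 8| = −(-7)·(16 − 35) = -133
  + (-1) · |2 7; -7 -9| = (-1)·(-18 − (-49)) = -31
Sum: (-99) + (-133) + (-31) = -263

-263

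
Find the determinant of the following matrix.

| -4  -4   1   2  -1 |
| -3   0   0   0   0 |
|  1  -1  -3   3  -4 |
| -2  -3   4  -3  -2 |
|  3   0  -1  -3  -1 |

The determinant is -747.

Expand along row 2 (it has 4 zeros):
  − (-3) · M_21   where M_21 = det([-4 1 2 -1; -1 -3 3 -4; -3 4 -3 -2; 0 -1 -3 -1]) = -249
det = (-1)·(-3)·(-249) = -747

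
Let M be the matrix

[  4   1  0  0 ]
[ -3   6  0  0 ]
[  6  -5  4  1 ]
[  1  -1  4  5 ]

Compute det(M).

432

M is block lower-triangular with a 2×2 block and a 2×2 block on the diagonal, so its determinant equals the product of the determinants of the diagonal blocks.
det of the 2×2 block = 27
det of the 2×2 block = 16
det = (27)·(16) = 432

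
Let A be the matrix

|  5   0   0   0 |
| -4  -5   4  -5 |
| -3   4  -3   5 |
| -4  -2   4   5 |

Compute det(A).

Expand along row 1 (it has 3 zeros):
  + (5) · M_11   where M_11 = det([-5 4 -5; 4 -3 5; -2 4 5]) = 5
det = (+1)·(5)·(5) = 25

|A| = 25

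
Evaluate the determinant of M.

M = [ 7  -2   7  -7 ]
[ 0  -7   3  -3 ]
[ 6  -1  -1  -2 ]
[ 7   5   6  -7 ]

-622

Expand along row 2 (it has 1 zero):
  + (-7) · M_22   where M_22 = det([7 7 -7; 6 -1 -2; 7 6 -7]) = 28
  − (3) · M_23   where M_23 = det([7 -2 -7; 6 -1 -2; 7 5 -7]) = -196
  + (-3) · M_24   where M_24 = det([7 -2 7; 6 -1 -1; 7 5 6]) = 338
det = (+1)·(-7)·(28) + (-1)·(3)·(-196) + (+1)·(-3)·(338) = -622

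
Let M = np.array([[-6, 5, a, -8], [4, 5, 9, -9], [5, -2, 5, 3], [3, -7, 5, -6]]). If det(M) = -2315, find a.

a = -8

Expanding along the column containing a, det(M) is linear in a: det(M) = (588)·a + (2389).
Set (588)·a + (2389) = -2315  ⇒  (588)·a = -4704  ⇒  a = -8.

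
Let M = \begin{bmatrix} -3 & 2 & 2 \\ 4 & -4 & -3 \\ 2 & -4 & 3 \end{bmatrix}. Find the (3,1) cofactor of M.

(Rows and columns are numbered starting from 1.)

Delete row 3 and column 1; the remaining 2×2 submatrix is [2 2; -4 -3].
Its determinant is 2·(-3) − 2·(-4) = 2.
The cofactor carries sign (−1)^(3+1) = +1, so C_{3,1} = +(2) = 2.

2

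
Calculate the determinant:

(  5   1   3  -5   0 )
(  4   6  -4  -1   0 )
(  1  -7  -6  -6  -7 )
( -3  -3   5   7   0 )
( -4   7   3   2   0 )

The determinant is 19250.

Expand along column 5 (it has 4 zeros):
  + (-7) · M_35   where M_35 = det([5 1 3 -5; 4 6 -4 -1; -3 -3 5 7; -4 7 3 2]) = -2750
det = (+1)·(-7)·(-2750) = 19250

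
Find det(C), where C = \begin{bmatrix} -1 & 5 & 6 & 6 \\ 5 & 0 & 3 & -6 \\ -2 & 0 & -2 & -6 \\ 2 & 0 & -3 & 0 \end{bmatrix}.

det(C) = 930

Expand along column 2 (it has 3 zeros):
  − (5) · M_12   where M_12 = det([5 3 -6; -2 -2 -6; 2 -3 0]) = -186
det = (-1)·(5)·(-186) = 930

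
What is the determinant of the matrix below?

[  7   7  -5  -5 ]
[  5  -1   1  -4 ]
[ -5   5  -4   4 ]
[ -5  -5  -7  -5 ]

Expand along row 1:
  + (7) · M_11   where M_11 = det([-1 1 -4; 5 -4 4; -5 -7 -5]) = 177
  − (7) · M_12   where M_12 = det([5 1 -4; -5 -4 4; -5 -7 -5]) = 135
  + (-5) · M_13   where M_13 = det([5 -1 -4; -5 5 4; -5 -5 -5]) = -180
  − (-5) · M_14   where M_14 = det([5 -1 1; -5 5 -4; -5 -5 -7]) = -210
det = (+1)·(7)·(177) + (-1)·(7)·(135) + (+1)·(-5)·(-180) + (-1)·(-5)·(-210) = 144

The determinant is 144.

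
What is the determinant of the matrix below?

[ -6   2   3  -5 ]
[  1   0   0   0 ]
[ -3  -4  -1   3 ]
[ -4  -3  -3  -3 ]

84

Expand along row 2 (it has 3 zeros):
  − (1) · M_21   where M_21 = det([2 3 -5; -4 -1 3; -3 -3 -3]) = -84
det = (-1)·(1)·(-84) = 84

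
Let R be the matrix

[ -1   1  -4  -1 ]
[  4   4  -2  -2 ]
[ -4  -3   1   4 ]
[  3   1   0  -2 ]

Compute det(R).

-46

Expand along row 4 (it has 1 zero):
  − (3) · M_41   where M_41 = det([1 -4 -1; 4 -2 -2; -3 1 4]) = 36
  + (1) · M_42   where M_42 = det([-1 -4 -1; 4 -2 -2; -4 1 4]) = 42
  + (-2) · M_44   where M_44 = det([-1 1 -4; 4 4 -2; -4 -3 1]) = -10
det = (-1)·(3)·(36) + (+1)·(1)·(42) + (+1)·(-2)·(-10) = -46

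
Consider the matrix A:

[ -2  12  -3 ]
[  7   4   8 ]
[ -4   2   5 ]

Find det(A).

Expand along row 1:
  + (-2) · |4 8; 2 5| = (-2)·(20 − 16) = -8
  − 12 · |7 8; -4 5| = −12·(35 − (-32)) = -804
  + (-3) · |7 4; -4 2| = (-3)·(14 − (-16)) = -90
Sum: (-8) + (-804) + (-90) = -902

det(A) = -902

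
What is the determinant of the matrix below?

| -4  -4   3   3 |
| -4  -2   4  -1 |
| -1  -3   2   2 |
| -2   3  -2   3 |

-75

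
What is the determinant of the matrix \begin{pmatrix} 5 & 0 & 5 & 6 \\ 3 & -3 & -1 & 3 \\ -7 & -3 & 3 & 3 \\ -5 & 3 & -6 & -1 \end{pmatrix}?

Expand along row 1 (it has 1 zero):
  + (5) · M_11   where M_11 = det([-3 -1 3; -3 3 3; 3 -6 -1]) = -24
  + (5) · M_13   where M_13 = det([3 -3 3; -7 -3 3; -5 3 -1]) = -60
  − (6) · M_14   where M_14 = det([3 -3 -1; -7 -3 3; -5 3 -6]) = 234
det = (+1)·(5)·(-24) + (+1)·(5)·(-60) + (-1)·(6)·(234) = -1824

The determinant is -1824.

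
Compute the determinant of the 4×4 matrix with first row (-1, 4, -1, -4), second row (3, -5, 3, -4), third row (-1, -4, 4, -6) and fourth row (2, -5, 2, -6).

250

Expand along row 1:
  + (-1) · M_11   where M_11 = det([-5 3 -4; -4 4 -6; -5 2 -6]) = 30
  − (4) · M_12   where M_12 = det([3 3 -4; -1 4 -6; 2 2 -6]) = -50
  + (-1) · M_13   where M_13 = det([3 -5 -4; -1 -4 -6; 2 -5 -6]) = 20
  − (-4) · M_14   where M_14 = det([3 -5 3; -1 -4 4; 2 -5 2]) = 25
det = (+1)·(-1)·(30) + (-1)·(4)·(-50) + (+1)·(-1)·(20) + (-1)·(-4)·(25) = 250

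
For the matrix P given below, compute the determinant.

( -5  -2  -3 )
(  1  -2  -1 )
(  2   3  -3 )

-68

Expand along column 1:
  + (-5) · |-2 -1; 3 -3| = (-5)·(6 − (-3)) = -45
  − 1 · |-2 -3; 3 -3| = −1·(6 − (-9)) = -15
  + 2 · |-2 -3; -2 -1| = 2·(2 − 6) = -8
Sum: (-45) + (-15) + (-8) = -68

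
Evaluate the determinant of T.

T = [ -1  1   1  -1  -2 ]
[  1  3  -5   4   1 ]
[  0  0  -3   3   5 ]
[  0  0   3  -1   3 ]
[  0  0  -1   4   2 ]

The determinant is -280.

T is block upper-triangular with a 2×2 block and a 3×3 block on the diagonal, so its determinant equals the product of the determinants of the diagonal blocks.
det of the 2×2 block = -4
det of the 3×3 block = 70
det = (-4)·(70) = -280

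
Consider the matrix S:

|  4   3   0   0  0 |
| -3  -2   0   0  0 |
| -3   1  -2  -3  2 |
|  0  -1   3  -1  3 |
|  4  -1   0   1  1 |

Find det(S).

S is block lower-triangular with a 2×2 block and a 3×3 block on the diagonal, so its determinant equals the product of the determinants of the diagonal blocks.
det of the 2×2 block = 1
det of the 3×3 block = 23
det = (1)·(23) = 23

|S| = 23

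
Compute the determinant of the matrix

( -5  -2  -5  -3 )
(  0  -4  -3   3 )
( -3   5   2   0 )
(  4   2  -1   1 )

Expand along row 2 (it has 1 zero):
  + (-4) · M_22   where M_22 = det([-5 -5 -3; -3 2 0; 4 -1 1]) = -10
  − (-3) · M_23   where M_23 = det([-5 -2 -3; -3 5 0; 4 2 1]) = 47
  + (3) · M_24   where M_24 = det([-5 -2 -5; -3 5 2; 4 2 -1]) = 165
det = (+1)·(-4)·(-10) + (-1)·(-3)·(47) + (+1)·(3)·(165) = 676

676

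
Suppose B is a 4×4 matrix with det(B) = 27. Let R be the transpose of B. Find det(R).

det(Bᵀ) = det(B).
det(R) = (1)·(27) = 27

det(R) = 27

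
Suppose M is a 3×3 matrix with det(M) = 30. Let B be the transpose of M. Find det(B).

det(Mᵀ) = det(M).
det(B) = (1)·(30) = 30

det(B) = 30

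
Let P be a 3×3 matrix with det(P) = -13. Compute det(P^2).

det(P^2) = (det P)^2 = (-13)^2 = 169

The determinant is 169.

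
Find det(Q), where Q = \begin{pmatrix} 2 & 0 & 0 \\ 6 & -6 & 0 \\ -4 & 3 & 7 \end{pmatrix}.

The determinant is -84.

Q is lower triangular, so det(Q) is the product of the diagonal entries:
det = (2) · (-6) · (7) = -84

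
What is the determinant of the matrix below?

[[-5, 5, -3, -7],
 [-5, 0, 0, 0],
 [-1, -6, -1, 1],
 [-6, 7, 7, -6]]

1635

Expand along row 2 (it has 3 zeros):
  − (-5) · M_21   where M_21 = det([5 -3 -7; -6 -1 1; 7 7 -6]) = 327
det = (-1)·(-5)·(327) = 1635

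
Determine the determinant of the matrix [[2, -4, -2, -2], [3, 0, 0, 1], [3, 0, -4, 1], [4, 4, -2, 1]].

144

Expand along row 2 (it has 2 zeros):
  − (3) · M_21   where M_21 = det([-4 -2 -2; 0 -4 1; 4 -2 1]) = -32
  + (1) · M_24   where M_24 = det([2 -4 -2; 3 0 -4; 4 4 -2]) = 48
det = (-1)·(3)·(-32) + (+1)·(1)·(48) = 144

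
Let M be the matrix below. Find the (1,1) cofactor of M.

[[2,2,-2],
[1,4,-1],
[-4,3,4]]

The cofactor is 19.

Delete row 1 and column 1; the remaining 2×2 submatrix is [4 -1; 3 4].
Its determinant is 4·4 − (-1)·3 = 19.
The cofactor carries sign (−1)^(1+1) = +1, so C_{1,1} = +(19) = 19.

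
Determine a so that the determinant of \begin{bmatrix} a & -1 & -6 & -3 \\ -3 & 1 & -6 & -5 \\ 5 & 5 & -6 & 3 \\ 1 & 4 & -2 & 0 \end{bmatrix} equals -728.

Expanding along the column containing a, det(M) is linear in a: det(M) = (-136)·a + (-184).
Set (-136)·a + (-184) = -728  ⇒  (-136)·a = -544  ⇒  a = 4.

4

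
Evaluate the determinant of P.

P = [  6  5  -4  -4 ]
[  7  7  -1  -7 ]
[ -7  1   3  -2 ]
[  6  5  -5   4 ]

Expand along row 1:
  + (6) · M_11   where M_11 = det([7 -1 -7; 1 3 -2; 5 -5 4]) = 168
  − (5) · M_12   where M_12 = det([7 -1 -7; -7 3 -2; 6 -5 4]) = -121
  + (-4) · M_13   where M_13 = det([7 7 -7; -7 1 -2; 6 5 4]) = 497
  − (-4) · M_14   where M_14 = det([7 7 -1; -7 1 3; 6 5 -5]) = -218
det = (+1)·(6)·(168) + (-1)·(5)·(-121) + (+1)·(-4)·(497) + (-1)·(-4)·(-218) = -1247

det(P) = -1247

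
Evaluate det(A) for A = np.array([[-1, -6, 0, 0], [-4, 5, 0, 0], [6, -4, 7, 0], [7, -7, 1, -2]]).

|A| = 406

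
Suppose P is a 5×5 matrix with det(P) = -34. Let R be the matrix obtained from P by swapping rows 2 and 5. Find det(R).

Swapping two rows multiplies the determinant by −1.
det(R) = (-1)·(-34) = 34

The determinant is 34.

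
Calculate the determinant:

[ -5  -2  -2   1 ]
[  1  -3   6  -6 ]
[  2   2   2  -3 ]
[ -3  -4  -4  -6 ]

-684

Expand along row 1:
  + (-5) · M_11   where M_11 = det([-3 6 -6; 2 2 -3; -4 -4 -6]) = 216
  − (-2) · M_12   where M_12 = det([1 6 -6; 2 2 -3; -3 -4 -6]) = 114
  + (-2) · M_13   where M_13 = det([1 -3 -6; 2 2 -3; -3 -4 -6]) = -75
  − (1) · M_14   where M_14 = det([1 -3 6; 2 2 2; -3 -4 -4]) = -18
det = (+1)·(-5)·(216) + (-1)·(-2)·(114) + (+1)·(-2)·(-75) + (-1)·(1)·(-18) = -684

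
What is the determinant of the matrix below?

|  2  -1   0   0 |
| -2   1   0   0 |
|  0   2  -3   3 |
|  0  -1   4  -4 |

0

The matrix is block lower-triangular with a 2×2 block and a 2×2 block on the diagonal, so its determinant equals the product of the determinants of the diagonal blocks.
det of the 2×2 block = 0
det of the 2×2 block = 0
det = (0)·(0) = 0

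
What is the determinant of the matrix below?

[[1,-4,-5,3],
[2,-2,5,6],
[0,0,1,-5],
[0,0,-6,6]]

The matrix is block upper-triangular with a 2×2 block and a 2×2 block on the diagonal, so its determinant equals the product of the determinants of the diagonal blocks.
det of the 2×2 block = 6
det of the 2×2 block = -24
det = (6)·(-24) = -144

The determinant is -144.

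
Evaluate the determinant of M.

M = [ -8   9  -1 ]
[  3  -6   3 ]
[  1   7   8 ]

Expand along row 1:
  + (-8) · |-6 3; 7 8| = (-8)·(-48 − 21) = 552
  − 9 · |3 3; 1 8| = −9·(24 − 3) = -189
  + (-1) · |3 -6; 1 7| = (-1)·(21 − (-6)) = -27
Sum: (552) + (-189) + (-27) = 336

336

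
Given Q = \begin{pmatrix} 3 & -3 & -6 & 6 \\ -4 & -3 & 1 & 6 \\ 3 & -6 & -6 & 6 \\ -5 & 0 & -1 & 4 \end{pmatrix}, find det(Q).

504

Expand along row 4 (it has 1 zero):
  − (-5) · M_41   where M_41 = det([-3 -6 6; -3 1 6; -6 -6 6]) = 126
  − (-1) · M_43   where M_43 = det([3 -3 6; -4 -3 6; 3 -6 6]) = 126
  + (4) · M_44   where M_44 = det([3 -3 -6; -4 -3 1; 3 -6 -6]) = -63
det = (-1)·(-5)·(126) + (-1)·(-1)·(126) + (+1)·(4)·(-63) = 504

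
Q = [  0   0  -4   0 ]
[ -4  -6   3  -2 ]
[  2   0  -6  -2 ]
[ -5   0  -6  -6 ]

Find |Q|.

Expand along row 1 (it has 3 zeros):
  + (-4) · M_13   where M_13 = det([-4 -6 -2; 2 0 -2; -5 0 -6]) = -132
det = (+1)·(-4)·(-132) = 528

The determinant is 528.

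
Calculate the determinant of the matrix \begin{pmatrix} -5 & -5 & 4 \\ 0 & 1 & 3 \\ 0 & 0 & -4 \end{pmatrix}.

20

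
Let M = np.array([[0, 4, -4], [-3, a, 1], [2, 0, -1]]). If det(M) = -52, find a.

a = -6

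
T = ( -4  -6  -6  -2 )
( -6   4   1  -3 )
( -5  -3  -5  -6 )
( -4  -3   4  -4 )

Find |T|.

det(T) = -1500

Expand along row 1:
  + (-4) · M_11   where M_11 = det([4 1 -3; -3 -5 -6; -3 4 -4]) = 263
  − (-6) · M_12   where M_12 = det([-6 1 -3; -5 -5 -6; -4 4 -4]) = -140
  + (-6) · M_13   where M_13 = det([-6 4 -3; -5 -3 -6; -4 -3 -4]) = 43
  − (-2) · M_14   where M_14 = det([-6 4 1; -5 -3 -5; -4 -3 4]) = 325
det = (+1)·(-4)·(263) + (-1)·(-6)·(-140) + (+1)·(-6)·(43) + (-1)·(-2)·(325) = -1500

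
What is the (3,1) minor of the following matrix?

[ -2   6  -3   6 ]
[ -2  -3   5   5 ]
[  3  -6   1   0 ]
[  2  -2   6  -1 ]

Delete row 3 and column 1; the remaining 3×3 submatrix is [6 -3 6; -3 5 5; -2 6 -1].
Its determinant is -219.

The minor is -219.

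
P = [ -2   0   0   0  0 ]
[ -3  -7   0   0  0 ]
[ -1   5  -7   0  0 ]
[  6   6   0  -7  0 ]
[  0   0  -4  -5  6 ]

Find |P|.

|P| = 4116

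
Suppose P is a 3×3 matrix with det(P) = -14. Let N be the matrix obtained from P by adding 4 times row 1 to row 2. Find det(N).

Adding a multiple of one row to another leaves the determinant unchanged.
det(N) = (1)·(-14) = -14

|N| = -14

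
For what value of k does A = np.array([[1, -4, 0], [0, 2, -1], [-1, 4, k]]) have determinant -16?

-8

Expanding along the row containing k, det(A) is linear in k: det(A) = (2)·k + (0).
Set (2)·k + (0) = -16  ⇒  (2)·k = -16  ⇒  k = -8.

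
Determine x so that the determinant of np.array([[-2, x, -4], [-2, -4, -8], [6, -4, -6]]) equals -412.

5

Expanding along the row containing x, det(B) is linear in x: det(B) = (-60)·x + (-112).
Set (-60)·x + (-112) = -412  ⇒  (-60)·x = -300  ⇒  x = 5.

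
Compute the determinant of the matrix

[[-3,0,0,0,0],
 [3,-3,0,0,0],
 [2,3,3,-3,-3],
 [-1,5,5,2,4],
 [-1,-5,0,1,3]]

324

The matrix is block lower-triangular with a 2×2 block and a 3×3 block on the diagonal, so its determinant equals the product of the determinants of the diagonal blocks.
det of the 2×2 block = 9
det of the 3×3 block = 36
det = (9)·(36) = 324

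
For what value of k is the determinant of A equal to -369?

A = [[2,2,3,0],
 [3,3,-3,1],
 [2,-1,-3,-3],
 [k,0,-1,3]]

Expanding along the row containing k, det(A) is linear in k: det(A) = (-48)·k + (-129).
Set (-48)·k + (-129) = -369  ⇒  (-48)·k = -240  ⇒  k = 5.

k = 5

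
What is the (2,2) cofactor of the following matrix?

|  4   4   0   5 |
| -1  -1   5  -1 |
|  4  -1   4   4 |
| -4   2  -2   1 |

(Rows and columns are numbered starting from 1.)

88

Delete row 2 and column 2; the remaining 3×3 submatrix is [4 0 5; 4 4 4; -4 -2 1].
Its determinant is 88.
The cofactor carries sign (−1)^(2+2) = +1, so C_{2,2} = +(88) = 88.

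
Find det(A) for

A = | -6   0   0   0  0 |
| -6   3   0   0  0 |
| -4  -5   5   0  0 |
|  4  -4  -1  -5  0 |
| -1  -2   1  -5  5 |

The determinant is 2250.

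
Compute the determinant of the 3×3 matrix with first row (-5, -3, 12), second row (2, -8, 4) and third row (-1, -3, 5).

Expand along column 1:
  + (-5) · |-8 4; -3 5| = (-5)·(-40 − (-12)) = 140
  − 2 · |-3 12; -3 5| = −2·(-15 − (-36)) = -42
  + (-1) · |-3 12; -8 4| = (-1)·(-12 − (-96)) = -84
Sum: (140) + (-42) + (-84) = 14

14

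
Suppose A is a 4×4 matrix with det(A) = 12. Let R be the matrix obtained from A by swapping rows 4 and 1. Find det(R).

The determinant is -12.

Swapping two rows multiplies the determinant by −1.
det(R) = (-1)·(12) = -12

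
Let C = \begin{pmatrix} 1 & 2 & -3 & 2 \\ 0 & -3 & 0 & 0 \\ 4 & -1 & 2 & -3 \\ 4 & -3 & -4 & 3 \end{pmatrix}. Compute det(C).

Expand along row 2 (it has 3 zeros):
  + (-3) · M_22   where M_22 = det([1 -3 2; 4 2 -3; 4 -4 3]) = 18
det = (+1)·(-3)·(18) = -54

The determinant is -54.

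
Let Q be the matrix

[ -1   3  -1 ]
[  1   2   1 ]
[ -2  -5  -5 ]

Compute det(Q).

The determinant is 15.

Expand along column 1:
  + (-1) · |2 1; -5 -5| = (-1)·(-10 − (-5)) = 5
  − 1 · |3 -1; -5 -5| = −1·(-15 − 5) = 20
  + (-2) · |3 -1; 2 1| = (-2)·(3 − (-2)) = -10
Sum: (5) + (20) + (-10) = 15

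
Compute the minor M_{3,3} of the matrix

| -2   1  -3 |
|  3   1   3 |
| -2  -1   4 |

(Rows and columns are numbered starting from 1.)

Delete row 3 and column 3; the remaining 2×2 submatrix is [-2 1; 3 1].
Its determinant is (-2)·1 − 1·3 = -5.

The minor is -5.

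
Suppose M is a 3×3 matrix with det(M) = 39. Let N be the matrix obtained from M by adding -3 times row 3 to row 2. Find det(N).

39

Adding a multiple of one row to another leaves the determinant unchanged.
det(N) = (1)·(39) = 39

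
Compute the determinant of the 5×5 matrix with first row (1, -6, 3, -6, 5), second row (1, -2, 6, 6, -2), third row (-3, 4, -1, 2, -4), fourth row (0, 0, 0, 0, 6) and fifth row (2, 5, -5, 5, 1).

Expand along row 4 (it has 4 zeros):
  − (6) · M_45   where M_45 = det([1 -6 3 -6; 1 -2 6 6; -3 4 -1 2; 2 5 -5 5]) = -46
det = (-1)·(6)·(-46) = 276

The determinant is 276.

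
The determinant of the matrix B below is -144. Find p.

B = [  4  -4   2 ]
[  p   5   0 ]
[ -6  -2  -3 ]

p = 9

Expanding along the column containing p, det(B) is linear in p: det(B) = (-16)·p + (0).
Set (-16)·p + (0) = -144  ⇒  (-16)·p = -144  ⇒  p = 9.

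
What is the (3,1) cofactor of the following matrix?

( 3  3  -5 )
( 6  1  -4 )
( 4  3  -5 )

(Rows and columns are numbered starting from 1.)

Delete row 3 and column 1; the remaining 2×2 submatrix is [3 -5; 1 -4].
Its determinant is 3·(-4) − (-5)·1 = -7.
The cofactor carries sign (−1)^(3+1) = +1, so C_{3,1} = +(-7) = -7.

-7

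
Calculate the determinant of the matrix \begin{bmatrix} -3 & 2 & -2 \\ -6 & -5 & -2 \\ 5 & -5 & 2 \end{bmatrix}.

-46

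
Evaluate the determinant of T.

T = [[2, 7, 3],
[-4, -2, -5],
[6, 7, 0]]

Expand along row 3:
  + 6 · |7 3; -2 -5| = 6·(-35 − (-6)) = -174
  − 7 · |2 3; -4 -5| = −7·(-10 − (-12)) = -14
Sum: (-174) + (-14) = -188

|T| = -188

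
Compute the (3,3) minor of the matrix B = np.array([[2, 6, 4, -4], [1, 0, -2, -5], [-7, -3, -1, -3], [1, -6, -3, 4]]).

Delete row 3 and column 3; the remaining 3×3 submatrix is [2 6 -4; 1 0 -5; 1 -6 4].
Its determinant is -90.

The minor is -90.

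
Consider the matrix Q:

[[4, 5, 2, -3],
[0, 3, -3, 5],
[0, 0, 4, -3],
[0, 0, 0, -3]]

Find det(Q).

Q is upper triangular, so det(Q) is the product of the diagonal entries:
det = (4) · (3) · (4) · (-3) = -144

The determinant is -144.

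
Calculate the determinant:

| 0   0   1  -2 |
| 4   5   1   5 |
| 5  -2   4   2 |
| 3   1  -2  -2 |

Expand along row 1 (it has 2 zeros):
  + (1) · M_13   where M_13 = det([4 5 5; 5 -2 2; 3 1 -2]) = 143
  − (-2) · M_14   where M_14 = det([4 5 1; 5 -2 4; 3 1 -2]) = 121
det = (+1)·(1)·(143) + (-1)·(-2)·(121) = 385

385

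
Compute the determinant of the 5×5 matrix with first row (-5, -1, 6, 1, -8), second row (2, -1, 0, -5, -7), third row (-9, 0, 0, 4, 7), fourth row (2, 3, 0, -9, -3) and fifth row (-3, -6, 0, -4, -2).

Expand along column 3 (it has 4 zeros):
  + (6) · M_13   where M_13 = det([2 -1 -5 -7; -9 0 4 7; 2 3 -9 -3; -3 -6 -4 -2]) = 2120
det = (+1)·(6)·(2120) = 12720

12720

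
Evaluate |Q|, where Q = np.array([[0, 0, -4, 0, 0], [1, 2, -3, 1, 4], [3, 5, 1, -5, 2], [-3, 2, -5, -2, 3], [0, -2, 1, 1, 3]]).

-1376

Expand along row 1 (it has 4 zeros):
  + (-4) · M_13   where M_13 = det([1 2 1 4; 3 5 -5 2; -3 2 -2 3; 0 -2 1 3]) = 344
det = (+1)·(-4)·(344) = -1376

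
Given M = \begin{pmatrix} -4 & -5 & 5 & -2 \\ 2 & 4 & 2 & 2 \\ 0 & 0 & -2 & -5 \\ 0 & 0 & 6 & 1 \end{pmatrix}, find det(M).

M is block upper-triangular with a 2×2 block and a 2×2 block on the diagonal, so its determinant equals the product of the determinants of the diagonal blocks.
det of the 2×2 block = -6
det of the 2×2 block = 28
det = (-6)·(28) = -168

-168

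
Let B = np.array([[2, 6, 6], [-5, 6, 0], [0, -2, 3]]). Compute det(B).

det(B) = 186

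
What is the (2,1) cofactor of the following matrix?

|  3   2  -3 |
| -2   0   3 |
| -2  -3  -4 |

Delete row 2 and column 1; the remaining 2×2 submatrix is [2 -3; -3 -4].
Its determinant is 2·(-4) − (-3)·(-3) = -17.
The cofactor carries sign (−1)^(2+1) = −1, so C_{2,1} = −(-17) = 17.

17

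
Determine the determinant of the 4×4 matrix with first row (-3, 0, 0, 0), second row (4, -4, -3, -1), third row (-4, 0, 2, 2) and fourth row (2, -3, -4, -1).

The determinant is 36.

Expand along row 1 (it has 3 zeros):
  + (-3) · M_11   where M_11 = det([-4 -3 -1; 0 2 2; -3 -4 -1]) = -12
det = (+1)·(-3)·(-12) = 36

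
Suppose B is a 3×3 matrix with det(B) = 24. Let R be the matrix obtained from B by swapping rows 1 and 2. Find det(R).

Swapping two rows multiplies the determinant by −1.
det(R) = (-1)·(24) = -24

|R| = -24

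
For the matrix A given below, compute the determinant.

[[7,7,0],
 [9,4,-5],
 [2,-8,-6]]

det(A) = -140

Expand along row 1:
  + 7 · |4 -5; -8 -6| = 7·(-24 − 40) = -448
  − 7 · |9 -5; 2 -6| = −7·(-54 − (-10)) = 308
Sum: (-448) + (308) = -140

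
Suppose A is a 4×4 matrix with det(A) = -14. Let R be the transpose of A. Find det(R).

det(R) = -14

det(Aᵀ) = det(A).
det(R) = (1)·(-14) = -14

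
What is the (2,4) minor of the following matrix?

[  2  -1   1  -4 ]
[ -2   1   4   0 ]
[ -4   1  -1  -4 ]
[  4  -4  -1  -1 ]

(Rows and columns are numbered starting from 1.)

10

Delete row 2 and column 4; the remaining 3×3 submatrix is [2 -1 1; -4 1 -1; 4 -4 -1].
Its determinant is 10.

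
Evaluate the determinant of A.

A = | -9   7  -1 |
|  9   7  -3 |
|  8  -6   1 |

-22

Expand along row 1:
  + (-9) · |7 -3; -6 1| = (-9)·(7 − 18) = 99
  − 7 · |9 -3; 8 1| = −7·(9 − (-24)) = -231
  + (-1) · |9 7; 8 -6| = (-1)·(-54 − 56) = 110
Sum: (99) + (-231) + (110) = -22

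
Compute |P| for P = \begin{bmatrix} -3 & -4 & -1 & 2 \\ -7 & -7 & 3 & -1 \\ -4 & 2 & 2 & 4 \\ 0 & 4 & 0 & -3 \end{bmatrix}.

det(P) = -594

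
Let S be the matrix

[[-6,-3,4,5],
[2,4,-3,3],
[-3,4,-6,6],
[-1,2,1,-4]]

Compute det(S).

-933

Expand along row 1:
  + (-6) · M_11   where M_11 = det([4 -3 3; 4 -6 6; 2 1 -4]) = 36
  − (-3) · M_12   where M_12 = det([2 -3 3; -3 -6 6; -1 1 -4]) = 63
  + (4) · M_13   where M_13 = det([2 4 3; -3 4 6; -1 2 -4]) = -134
  − (5) · M_14   where M_14 = det([2 4 -3; -3 4 -6; -1 2 1]) = 74
det = (+1)·(-6)·(36) + (-1)·(-3)·(63) + (+1)·(4)·(-134) + (-1)·(5)·(74) = -933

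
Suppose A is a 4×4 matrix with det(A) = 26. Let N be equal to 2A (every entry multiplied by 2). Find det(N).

416

For a 4×4 matrix, det(2A) = 2^4·det(A) = 16·det(A).
det(N) = (16)·(26) = 416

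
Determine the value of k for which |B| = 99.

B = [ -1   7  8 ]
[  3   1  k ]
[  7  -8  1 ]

9

Expanding along the row containing k, det(B) is linear in k: det(B) = (41)·k + (-270).
Set (41)·k + (-270) = 99  ⇒  (41)·k = 369  ⇒  k = 9.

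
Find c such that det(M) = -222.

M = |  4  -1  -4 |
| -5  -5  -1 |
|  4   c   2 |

Expanding along the row containing c, det(M) is linear in c: det(M) = (24)·c + (-126).
Set (24)·c + (-126) = -222  ⇒  (24)·c = -96  ⇒  c = -4.

c = -4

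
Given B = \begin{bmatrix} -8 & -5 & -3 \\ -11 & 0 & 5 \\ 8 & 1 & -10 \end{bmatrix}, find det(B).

det(B) = 423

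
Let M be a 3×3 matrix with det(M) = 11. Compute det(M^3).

det(M^3) = (det M)^3 = (11)^3 = 1331

The determinant is 1331.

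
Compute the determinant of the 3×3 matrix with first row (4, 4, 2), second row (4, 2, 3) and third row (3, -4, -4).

72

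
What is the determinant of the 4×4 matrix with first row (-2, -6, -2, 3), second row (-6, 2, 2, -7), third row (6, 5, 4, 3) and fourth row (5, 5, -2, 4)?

The determinant is -640.

Expand along row 1:
  + (-2) · M_11   where M_11 = det([2 2 -7; 5 4 3; 5 -2 4]) = 244
  − (-6) · M_12   where M_12 = det([-6 2 -7; 6 4 3; 5 -2 4]) = 74
  + (-2) · M_13   where M_13 = det([-6 2 -7; 6 5 3; 5 5 4]) = -83
  − (3) · M_14   where M_14 = det([-6 2 2; 6 5 4; 5 5 -2]) = 254
det = (+1)·(-2)·(244) + (-1)·(-6)·(74) + (+1)·(-2)·(-83) + (-1)·(3)·(254) = -640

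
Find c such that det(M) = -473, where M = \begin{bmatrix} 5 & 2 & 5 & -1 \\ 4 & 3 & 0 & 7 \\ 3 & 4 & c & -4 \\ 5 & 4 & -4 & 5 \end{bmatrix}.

c = -4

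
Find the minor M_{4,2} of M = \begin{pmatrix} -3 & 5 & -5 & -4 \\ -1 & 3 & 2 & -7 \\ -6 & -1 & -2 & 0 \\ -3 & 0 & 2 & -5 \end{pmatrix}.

-224

Delete row 4 and column 2; the remaining 3×3 submatrix is [-3 -5 -4; -1 2 -7; -6 -2 0].
Its determinant is -224.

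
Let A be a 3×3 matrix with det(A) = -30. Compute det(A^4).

810000

det(A^4) = (det A)^4 = (-30)^4 = 810000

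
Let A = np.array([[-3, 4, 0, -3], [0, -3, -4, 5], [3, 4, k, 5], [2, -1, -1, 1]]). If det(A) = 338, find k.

k = 4

Expanding along the row containing k, det(A) is linear in k: det(A) = (16)·k + (274).
Set (16)·k + (274) = 338  ⇒  (16)·k = 64  ⇒  k = 4.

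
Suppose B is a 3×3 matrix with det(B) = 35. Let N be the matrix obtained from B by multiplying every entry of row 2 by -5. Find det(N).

Scaling one row by -5 multiplies the determinant by -5.
det(N) = (-5)·(35) = -175

-175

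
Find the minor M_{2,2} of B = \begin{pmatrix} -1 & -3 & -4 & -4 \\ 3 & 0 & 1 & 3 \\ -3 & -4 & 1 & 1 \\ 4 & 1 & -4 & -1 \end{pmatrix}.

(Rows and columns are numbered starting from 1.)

Delete row 2 and column 2; the remaining 3×3 submatrix is [-1 -4 -4; -3 1 1; 4 -4 -1].
Its determinant is -39.

-39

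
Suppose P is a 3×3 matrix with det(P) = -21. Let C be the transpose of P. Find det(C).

det(Pᵀ) = det(P).
det(C) = (1)·(-21) = -21

The determinant is -21.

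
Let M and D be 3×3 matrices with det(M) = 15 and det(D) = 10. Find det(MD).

det(MD) = det(M)·det(D) = (15)·(10) = 150

det(MD) = 150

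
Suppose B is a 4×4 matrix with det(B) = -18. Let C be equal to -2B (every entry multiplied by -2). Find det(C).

The determinant is -288.

For a 4×4 matrix, det(-2B) = (-2)^4·det(B) = 16·det(B).
det(C) = (16)·(-18) = -288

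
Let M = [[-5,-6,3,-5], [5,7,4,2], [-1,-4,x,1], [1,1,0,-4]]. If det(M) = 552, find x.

Expanding along the column containing x, det(M) is linear in x: det(M) = (28)·x + (468).
Set (28)·x + (468) = 552  ⇒  (28)·x = 84  ⇒  x = 3.

x = 3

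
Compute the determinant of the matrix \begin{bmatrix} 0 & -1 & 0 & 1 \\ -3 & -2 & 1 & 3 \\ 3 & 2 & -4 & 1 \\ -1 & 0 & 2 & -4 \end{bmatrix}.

The determinant is -19.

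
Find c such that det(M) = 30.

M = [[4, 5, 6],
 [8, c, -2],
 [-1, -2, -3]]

-2

Expanding along the column containing c, det(M) is linear in c: det(M) = (-6)·c + (18).
Set (-6)·c + (18) = 30  ⇒  (-6)·c = 12  ⇒  c = -2.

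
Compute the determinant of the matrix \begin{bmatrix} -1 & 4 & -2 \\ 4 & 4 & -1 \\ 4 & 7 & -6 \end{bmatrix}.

73

Expand along column 1:
  + (-1) · |4 -1; 7 -6| = (-1)·(-24 − (-7)) = 17
  − 4 · |4 -2; 7 -6| = −4·(-24 − (-14)) = 40
  + 4 · |4 -2; 4 -1| = 4·(-4 − (-8)) = 16
Sum: (17) + (40) + (16) = 73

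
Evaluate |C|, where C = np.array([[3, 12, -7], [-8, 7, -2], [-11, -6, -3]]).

Expand along column 1:
  + 3 · |7 -2; -6 -3| = 3·(-21 − 12) = -99
  − (-8) · |12 -7; -6 -3| = −(-8)·(-36 − 42) = -624
  + (-11) · |12 -7; 7 -2| = (-11)·(-24 − (-49)) = -275
Sum: (-99) + (-624) + (-275) = -998

-998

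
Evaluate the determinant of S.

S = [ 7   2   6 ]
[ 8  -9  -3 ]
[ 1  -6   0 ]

Expand along column 3:
  + 6 · |8 -9; 1 -6| = 6·(-48 − (-9)) = -234
  − (-3) · |7 2; 1 -6| = −(-3)·(-42 − 2) = -132
Sum: (-234) + (-132) = -366

-366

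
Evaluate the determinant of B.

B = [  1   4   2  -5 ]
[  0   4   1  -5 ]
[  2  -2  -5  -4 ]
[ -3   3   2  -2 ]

Expand along row 2 (it has 1 zero):
  + (4) · M_22   where M_22 = det([1 2 -5; 2 -5 -4; -3 2 -2]) = 105
  − (1) · M_23   where M_23 = det([1 4 -5; 2 -2 -4; -3 3 -2]) = 80
  + (-5) · M_24   where M_24 = det([1 4 2; 2 -2 -5; -3 3 2]) = 55
det = (+1)·(4)·(105) + (-1)·(1)·(80) + (+1)·(-5)·(55) = 65

65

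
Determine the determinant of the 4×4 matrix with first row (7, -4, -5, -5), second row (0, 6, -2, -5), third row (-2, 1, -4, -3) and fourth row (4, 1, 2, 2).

-610

Expand along row 2 (it has 1 zero):
  + (6) · M_22   where M_22 = det([7 -5 -5; -2 -4 -3; 4 2 2]) = -34
  − (-2) · M_23   where M_23 = det([7 -4 -5; -2 1 -3; 4 1 2]) = 97
  + (-5) · M_24   where M_24 = det([7 -4 -5; -2 1 -4; 4 1 2]) = 120
det = (+1)·(6)·(-34) + (-1)·(-2)·(97) + (+1)·(-5)·(120) = -610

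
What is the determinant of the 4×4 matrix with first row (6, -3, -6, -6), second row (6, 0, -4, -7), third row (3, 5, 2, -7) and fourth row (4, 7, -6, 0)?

-180

Expand along row 2 (it has 1 zero):
  − (6) · M_21   where M_21 = det([-3 -6 -6; 5 2 -7; 7 -6 0]) = 684
  − (-4) · M_23   where M_23 = det([6 -3 -6; 3 5 -7; 4 7 0]) = 372
  + (-7) · M_24   where M_24 = det([6 -3 -6; 3 5 2; 4 7 -6]) = -348
det = (-1)·(6)·(684) + (-1)·(-4)·(372) + (+1)·(-7)·(-348) = -180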